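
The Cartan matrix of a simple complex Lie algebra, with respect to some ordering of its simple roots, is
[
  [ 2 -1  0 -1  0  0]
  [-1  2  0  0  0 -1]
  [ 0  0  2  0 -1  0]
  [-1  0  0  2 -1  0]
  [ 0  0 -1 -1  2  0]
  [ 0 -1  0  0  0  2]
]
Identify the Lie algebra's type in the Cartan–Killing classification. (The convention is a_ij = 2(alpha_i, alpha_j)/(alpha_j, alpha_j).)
type A_6

The matrix has rank 6 with 2's on the diagonal. Reading the off-diagonal entries as Dynkin edges (a single edge where a_ij = a_ji = -1; a double or triple edge where a_ij * a_ji = 2 or 3), the diagram is a chain of 6 nodes with single edges (A_6). One simple-root ordering that puts it in standard form is (alpha_6, alpha_2, alpha_1, alpha_4, alpha_5, alpha_3). So the algebra is type A_6, i.e. sl(7).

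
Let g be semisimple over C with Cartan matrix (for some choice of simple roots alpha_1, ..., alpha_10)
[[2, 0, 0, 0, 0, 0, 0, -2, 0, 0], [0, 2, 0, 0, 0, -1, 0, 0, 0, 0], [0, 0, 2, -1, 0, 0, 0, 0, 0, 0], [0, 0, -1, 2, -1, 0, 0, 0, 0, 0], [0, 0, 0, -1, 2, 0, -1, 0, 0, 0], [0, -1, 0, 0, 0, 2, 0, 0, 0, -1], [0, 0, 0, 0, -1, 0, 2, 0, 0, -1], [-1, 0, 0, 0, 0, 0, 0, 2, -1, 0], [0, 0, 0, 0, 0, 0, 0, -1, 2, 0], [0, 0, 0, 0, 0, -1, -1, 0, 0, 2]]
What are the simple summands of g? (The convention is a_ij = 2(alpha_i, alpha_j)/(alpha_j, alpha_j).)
A_7 (sl(8)) ⊕ C_3 (sp(6))

The diagram associated to this matrix has two connected components: the simple roots {alpha_2, alpha_3, alpha_4, alpha_5, alpha_6, alpha_7, alpha_10} form a chain of 7 nodes with single edges (A_7), and {alpha_1, alpha_8, alpha_9} form a chain of 3 nodes with a double edge at one end; the terminal node there is the unique long simple root (C_3). A semisimple Lie algebra decomposes uniquely as the direct sum of simple ideals, one per connected component of its Dynkin diagram, so g ≅ A_7 ⊕ C_3 (dimension 63 + 21 = 84).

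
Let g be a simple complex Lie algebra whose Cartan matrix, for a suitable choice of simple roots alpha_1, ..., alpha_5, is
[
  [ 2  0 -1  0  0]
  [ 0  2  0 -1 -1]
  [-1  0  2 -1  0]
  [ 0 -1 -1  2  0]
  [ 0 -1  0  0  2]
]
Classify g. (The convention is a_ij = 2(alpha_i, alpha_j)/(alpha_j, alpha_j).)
The matrix has rank 5 with 2's on the diagonal. Reading the off-diagonal entries as Dynkin edges (a single edge where a_ij = a_ji = -1; a double or triple edge where a_ij * a_ji = 2 or 3), the diagram is a chain of 5 nodes with single edges (A_5). One simple-root ordering that puts it in standard form is (alpha_1, alpha_3, alpha_4, alpha_2, alpha_5). So the algebra is type A_5, i.e. sl(6).

A_5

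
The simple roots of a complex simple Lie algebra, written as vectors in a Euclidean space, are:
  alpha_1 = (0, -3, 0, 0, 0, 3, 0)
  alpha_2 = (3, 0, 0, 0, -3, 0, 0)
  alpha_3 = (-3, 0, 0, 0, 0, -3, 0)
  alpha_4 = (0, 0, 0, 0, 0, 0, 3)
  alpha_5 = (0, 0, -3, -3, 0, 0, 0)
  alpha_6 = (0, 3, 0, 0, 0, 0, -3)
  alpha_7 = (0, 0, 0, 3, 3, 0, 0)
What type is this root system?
B7

Compute the Cartan integers a_ij = 2(alpha_i, alpha_j)/(alpha_j, alpha_j); the resulting 7x7 Cartan matrix is
[[2, 0, -1, 0, 0, -1, 0], [0, 2, -1, 0, 0, 0, -1], [-1, -1, 2, 0, 0, 0, 0], [0, 0, 0, 2, 0, -1, 0], [0, 0, 0, 0, 2, 0, -1], [-1, 0, 0, -2, 0, 2, 0], [0, -1, 0, 0, -1, 0, 2]].
The roots have two lengths (squared-length ratio 2:1); the short ones are alpha_{4}. The associated Dynkin diagram is a chain of 7 nodes with a double edge at one end; the terminal node there is the unique short simple root (B_7), so the type is B_7 (the algebra so(15)).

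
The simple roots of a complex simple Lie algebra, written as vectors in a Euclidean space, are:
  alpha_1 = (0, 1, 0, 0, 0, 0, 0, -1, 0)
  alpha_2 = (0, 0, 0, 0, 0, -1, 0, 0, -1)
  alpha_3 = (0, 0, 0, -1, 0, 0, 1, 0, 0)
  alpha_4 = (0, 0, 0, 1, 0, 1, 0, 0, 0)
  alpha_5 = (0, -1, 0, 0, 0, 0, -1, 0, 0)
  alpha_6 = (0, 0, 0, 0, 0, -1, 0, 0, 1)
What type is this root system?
D_6

Compute the Cartan integers a_ij = 2(alpha_i, alpha_j)/(alpha_j, alpha_j); the resulting 6x6 Cartan matrix is
[[2, 0, 0, 0, -1, 0], [0, 2, 0, -1, 0, 0], [0, 0, 2, -1, -1, 0], [0, -1, -1, 2, 0, -1], [-1, 0, -1, 0, 2, 0], [0, 0, 0, -1, 0, 2]].
All simple roots have the same length, so the diagram is simply laced. The associated Dynkin diagram is a chain of 4 nodes with a fork of two nodes at one end (D_6), so the type is D_6 (the algebra so(12)).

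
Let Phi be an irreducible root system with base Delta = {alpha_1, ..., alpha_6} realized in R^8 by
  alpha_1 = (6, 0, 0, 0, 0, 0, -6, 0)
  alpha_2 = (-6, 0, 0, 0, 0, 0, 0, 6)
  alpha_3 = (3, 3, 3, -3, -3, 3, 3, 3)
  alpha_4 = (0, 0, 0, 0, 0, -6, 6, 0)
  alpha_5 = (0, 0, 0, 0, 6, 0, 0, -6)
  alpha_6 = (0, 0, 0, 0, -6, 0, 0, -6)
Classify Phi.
Compute the Cartan integers a_ij = 2(alpha_i, alpha_j)/(alpha_j, alpha_j); the resulting 6x6 Cartan matrix is
[[2, -1, 0, -1, 0, 0], [-1, 2, 0, 0, -1, -1], [0, 0, 2, 0, -1, 0], [-1, 0, 0, 2, 0, 0], [0, -1, -1, 0, 2, 0], [0, -1, 0, 0, 0, 2]].
All simple roots have the same length, so the diagram is simply laced. The associated Dynkin diagram is a chain of 5 nodes with one extra node attached to the third node from one end (E_6), so the type is E_6.

E6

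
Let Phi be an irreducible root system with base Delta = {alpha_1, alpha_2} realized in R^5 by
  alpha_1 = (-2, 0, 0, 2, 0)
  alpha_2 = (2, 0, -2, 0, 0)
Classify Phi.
A2

Compute the Cartan integers a_ij = 2(alpha_i, alpha_j)/(alpha_j, alpha_j); the resulting 2x2 Cartan matrix is
[[2, -1], [-1, 2]].
All simple roots have the same length, so the diagram is simply laced. The associated Dynkin diagram is a chain of 2 nodes with single edges (A_2), so the type is A_2 (the algebra sl(3)).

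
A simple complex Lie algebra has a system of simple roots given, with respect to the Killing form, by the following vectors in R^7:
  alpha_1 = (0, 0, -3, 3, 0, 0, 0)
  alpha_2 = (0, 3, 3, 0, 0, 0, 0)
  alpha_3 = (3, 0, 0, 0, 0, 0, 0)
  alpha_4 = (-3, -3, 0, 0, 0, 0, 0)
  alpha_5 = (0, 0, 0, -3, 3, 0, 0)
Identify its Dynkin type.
Compute the Cartan integers a_ij = 2(alpha_i, alpha_j)/(alpha_j, alpha_j); the resulting 5x5 Cartan matrix is
[[2, -1, 0, 0, -1], [-1, 2, 0, -1, 0], [0, 0, 2, -1, 0], [0, -1, -2, 2, 0], [-1, 0, 0, 0, 2]].
The roots have two lengths (squared-length ratio 2:1); the short ones are alpha_{3}. The associated Dynkin diagram is a chain of 5 nodes with a double edge at one end; the terminal node there is the unique short simple root (B_5), so the type is B_5 (the algebra so(11)).

B_5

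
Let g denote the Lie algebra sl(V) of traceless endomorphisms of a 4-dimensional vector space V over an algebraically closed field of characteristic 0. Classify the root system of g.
A_3 (sl(4))

This is sl(4), which has dimension 4^2 - 1 = 15 and rank 4 - 1 = 3 (a Cartan subalgebra is the diagonal traceless matrices). In the classification of classical Lie algebras, the special linear algebra sl(n+1) has type A_n; here n = 3, so the Dynkin diagram is a chain of 3 nodes with single edges (A_3). Hence the type is A_3.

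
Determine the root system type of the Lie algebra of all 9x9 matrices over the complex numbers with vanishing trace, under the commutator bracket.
This is sl(9), which has dimension 9^2 - 1 = 80 and rank 9 - 1 = 8 (a Cartan subalgebra is the diagonal traceless matrices). In the classification of classical Lie algebras, the special linear algebra sl(n+1) has type A_n; here n = 8, so the Dynkin diagram is a chain of 8 nodes with single edges (A_8). Hence the type is A_8.

type A_8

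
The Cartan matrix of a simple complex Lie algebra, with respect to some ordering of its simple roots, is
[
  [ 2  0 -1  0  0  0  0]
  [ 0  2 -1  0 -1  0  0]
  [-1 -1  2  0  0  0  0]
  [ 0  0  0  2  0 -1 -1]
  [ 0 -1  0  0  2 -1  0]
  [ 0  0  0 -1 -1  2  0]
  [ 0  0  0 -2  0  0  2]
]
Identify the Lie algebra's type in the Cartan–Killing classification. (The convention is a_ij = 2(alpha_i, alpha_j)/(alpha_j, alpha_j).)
The matrix has rank 7 with 2's on the diagonal. Reading the off-diagonal entries as Dynkin edges (a single edge where a_ij = a_ji = -1; a double or triple edge where a_ij * a_ji = 2 or 3), the diagram is a chain of 7 nodes with a double edge at one end; the terminal node there is the unique long simple root (C_7). One simple-root ordering that puts it in standard form is (alpha_1, alpha_3, alpha_2, alpha_5, alpha_6, alpha_4, alpha_7). So the algebra is type C_7, i.e. sp(14).

C_7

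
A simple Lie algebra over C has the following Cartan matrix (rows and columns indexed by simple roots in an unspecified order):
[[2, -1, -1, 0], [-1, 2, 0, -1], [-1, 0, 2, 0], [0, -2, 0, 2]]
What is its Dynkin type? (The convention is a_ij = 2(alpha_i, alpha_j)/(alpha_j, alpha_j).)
C4

The matrix has rank 4 with 2's on the diagonal. Reading the off-diagonal entries as Dynkin edges (a single edge where a_ij = a_ji = -1; a double or triple edge where a_ij * a_ji = 2 or 3), the diagram is a chain of 4 nodes with a double edge at one end; the terminal node there is the unique long simple root (C_4). One simple-root ordering that puts it in standard form is (alpha_3, alpha_1, alpha_2, alpha_4). So the algebra is type C_4, i.e. sp(8).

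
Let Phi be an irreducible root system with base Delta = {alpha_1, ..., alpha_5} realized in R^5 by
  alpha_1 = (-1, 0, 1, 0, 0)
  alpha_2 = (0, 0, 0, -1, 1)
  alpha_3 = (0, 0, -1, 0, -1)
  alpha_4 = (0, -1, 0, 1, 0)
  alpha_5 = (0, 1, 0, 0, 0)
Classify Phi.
type B_5

Compute the Cartan integers a_ij = 2(alpha_i, alpha_j)/(alpha_j, alpha_j); the resulting 5x5 Cartan matrix is
[[2, 0, -1, 0, 0], [0, 2, -1, -1, 0], [-1, -1, 2, 0, 0], [0, -1, 0, 2, -2], [0, 0, 0, -1, 2]].
The roots have two lengths (squared-length ratio 2:1); the short ones are alpha_{5}. The associated Dynkin diagram is a chain of 5 nodes with a double edge at one end; the terminal node there is the unique short simple root (B_5), so the type is B_5 (the algebra so(11)).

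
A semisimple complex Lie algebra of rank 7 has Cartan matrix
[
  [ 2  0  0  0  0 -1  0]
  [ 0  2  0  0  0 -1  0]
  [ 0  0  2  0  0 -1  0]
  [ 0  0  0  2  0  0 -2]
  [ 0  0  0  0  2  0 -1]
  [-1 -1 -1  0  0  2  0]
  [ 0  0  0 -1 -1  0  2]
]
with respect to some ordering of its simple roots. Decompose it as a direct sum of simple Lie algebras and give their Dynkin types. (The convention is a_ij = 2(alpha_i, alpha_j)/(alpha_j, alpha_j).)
The diagram associated to this matrix has two connected components: the simple roots {alpha_4, alpha_5, alpha_7} form a chain of 3 nodes with a double edge at one end; the terminal node there is the unique long simple root (C_3), and {alpha_1, alpha_2, alpha_3, alpha_6} form a chain of 2 nodes with a fork of two nodes at one end (D_4). A semisimple Lie algebra decomposes uniquely as the direct sum of simple ideals, one per connected component of its Dynkin diagram, so g ≅ C_3 ⊕ D_4 (dimension 21 + 28 = 49).

type C_3 ⊕ type D_4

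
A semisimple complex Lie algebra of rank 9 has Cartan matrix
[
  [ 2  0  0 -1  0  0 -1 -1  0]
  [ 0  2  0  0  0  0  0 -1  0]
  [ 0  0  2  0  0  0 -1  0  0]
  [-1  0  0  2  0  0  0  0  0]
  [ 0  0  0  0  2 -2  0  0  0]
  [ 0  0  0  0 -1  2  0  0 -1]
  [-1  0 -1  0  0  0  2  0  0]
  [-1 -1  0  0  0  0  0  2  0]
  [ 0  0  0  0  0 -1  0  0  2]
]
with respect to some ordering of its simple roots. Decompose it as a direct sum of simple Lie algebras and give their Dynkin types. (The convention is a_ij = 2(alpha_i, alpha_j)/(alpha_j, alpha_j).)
The diagram associated to this matrix has two connected components: the simple roots {alpha_5, alpha_6, alpha_9} form a chain of 3 nodes with a double edge at one end; the terminal node there is the unique long simple root (C_3), and {alpha_1, alpha_2, alpha_3, alpha_4, alpha_7, alpha_8} form a chain of 5 nodes with one extra node attached to the third node from one end (E_6). A semisimple Lie algebra decomposes uniquely as the direct sum of simple ideals, one per connected component of its Dynkin diagram, so g ≅ C_3 ⊕ E_6 (dimension 21 + 78 = 99).

C_3 ⊕ E_6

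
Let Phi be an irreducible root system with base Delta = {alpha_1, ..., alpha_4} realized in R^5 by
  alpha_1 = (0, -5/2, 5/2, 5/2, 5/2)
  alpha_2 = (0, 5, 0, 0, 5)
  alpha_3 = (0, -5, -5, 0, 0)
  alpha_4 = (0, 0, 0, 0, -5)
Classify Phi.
Compute the Cartan integers a_ij = 2(alpha_i, alpha_j)/(alpha_j, alpha_j); the resulting 4x4 Cartan matrix is
[[2, 0, 0, -1], [0, 2, -1, -2], [0, -1, 2, 0], [-1, -1, 0, 2]].
The roots have two lengths (squared-length ratio 2:1); the short ones are alpha_{1,4}. The associated Dynkin diagram is a chain of 4 nodes with a double edge between the middle two (F_4), so the type is F_4.

F_4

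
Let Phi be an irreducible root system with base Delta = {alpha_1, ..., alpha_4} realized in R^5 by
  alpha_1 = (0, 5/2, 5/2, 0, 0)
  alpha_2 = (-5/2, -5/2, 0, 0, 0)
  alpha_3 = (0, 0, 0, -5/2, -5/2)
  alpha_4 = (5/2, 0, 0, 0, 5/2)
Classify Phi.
Compute the Cartan integers a_ij = 2(alpha_i, alpha_j)/(alpha_j, alpha_j); the resulting 4x4 Cartan matrix is
[[2, -1, 0, 0], [-1, 2, 0, -1], [0, 0, 2, -1], [0, -1, -1, 2]].
All simple roots have the same length, so the diagram is simply laced. The associated Dynkin diagram is a chain of 4 nodes with single edges (A_4), so the type is A_4 (the algebra sl(5)).

A_4 (sl(5))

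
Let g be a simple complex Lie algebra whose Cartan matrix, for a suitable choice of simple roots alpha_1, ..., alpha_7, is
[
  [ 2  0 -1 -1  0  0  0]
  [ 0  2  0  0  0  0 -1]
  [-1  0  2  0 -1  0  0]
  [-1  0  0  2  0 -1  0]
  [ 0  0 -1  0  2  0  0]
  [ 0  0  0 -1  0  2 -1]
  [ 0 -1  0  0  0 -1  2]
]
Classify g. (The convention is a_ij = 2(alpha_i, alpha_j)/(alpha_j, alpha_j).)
A7

The matrix has rank 7 with 2's on the diagonal. Reading the off-diagonal entries as Dynkin edges (a single edge where a_ij = a_ji = -1; a double or triple edge where a_ij * a_ji = 2 or 3), the diagram is a chain of 7 nodes with single edges (A_7). One simple-root ordering that puts it in standard form is (alpha_2, alpha_7, alpha_6, alpha_4, alpha_1, alpha_3, alpha_5). So the algebra is type A_7, i.e. sl(8).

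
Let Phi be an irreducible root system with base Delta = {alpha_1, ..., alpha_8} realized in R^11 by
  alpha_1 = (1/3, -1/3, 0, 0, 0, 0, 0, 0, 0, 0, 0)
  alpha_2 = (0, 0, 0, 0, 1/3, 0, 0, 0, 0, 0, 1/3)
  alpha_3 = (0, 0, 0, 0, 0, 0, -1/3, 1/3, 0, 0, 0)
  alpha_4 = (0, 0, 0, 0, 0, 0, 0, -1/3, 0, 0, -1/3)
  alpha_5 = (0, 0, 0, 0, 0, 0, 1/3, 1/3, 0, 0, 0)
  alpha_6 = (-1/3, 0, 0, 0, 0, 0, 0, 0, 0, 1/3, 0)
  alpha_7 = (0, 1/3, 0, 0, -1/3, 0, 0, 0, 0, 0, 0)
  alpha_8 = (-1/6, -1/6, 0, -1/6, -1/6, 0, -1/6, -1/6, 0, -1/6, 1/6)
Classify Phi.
E8

Compute the Cartan integers a_ij = 2(alpha_i, alpha_j)/(alpha_j, alpha_j); the resulting 8x8 Cartan matrix is
[[2, 0, 0, 0, 0, -1, -1, 0], [0, 2, 0, -1, 0, 0, -1, 0], [0, 0, 2, -1, 0, 0, 0, 0], [0, -1, -1, 2, -1, 0, 0, 0], [0, 0, 0, -1, 2, 0, 0, -1], [-1, 0, 0, 0, 0, 2, 0, 0], [-1, -1, 0, 0, 0, 0, 2, 0], [0, 0, 0, 0, -1, 0, 0, 2]].
All simple roots have the same length, so the diagram is simply laced. The associated Dynkin diagram is a chain of 7 nodes with one extra node attached to the third node from one end (E_8), so the type is E_8.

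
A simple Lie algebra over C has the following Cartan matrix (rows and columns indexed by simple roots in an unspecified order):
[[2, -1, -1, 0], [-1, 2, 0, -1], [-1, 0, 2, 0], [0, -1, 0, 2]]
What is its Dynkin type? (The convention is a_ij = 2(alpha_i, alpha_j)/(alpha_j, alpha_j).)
A_4 (sl(5))

The matrix has rank 4 with 2's on the diagonal. Reading the off-diagonal entries as Dynkin edges (a single edge where a_ij = a_ji = -1; a double or triple edge where a_ij * a_ji = 2 or 3), the diagram is a chain of 4 nodes with single edges (A_4). One simple-root ordering that puts it in standard form is (alpha_3, alpha_1, alpha_2, alpha_4). So the algebra is type A_4, i.e. sl(5).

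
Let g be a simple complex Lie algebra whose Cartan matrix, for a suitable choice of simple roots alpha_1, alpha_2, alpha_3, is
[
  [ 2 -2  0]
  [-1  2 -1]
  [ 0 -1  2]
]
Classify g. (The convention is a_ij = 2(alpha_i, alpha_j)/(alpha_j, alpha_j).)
The matrix has rank 3 with 2's on the diagonal. Reading the off-diagonal entries as Dynkin edges (a single edge where a_ij = a_ji = -1; a double or triple edge where a_ij * a_ji = 2 or 3), the diagram is a chain of 3 nodes with a double edge at one end; the terminal node there is the unique long simple root (C_3). One simple-root ordering that puts it in standard form is (alpha_3, alpha_2, alpha_1). So the algebra is type C_3, i.e. sp(6).

C_3 (sp(6))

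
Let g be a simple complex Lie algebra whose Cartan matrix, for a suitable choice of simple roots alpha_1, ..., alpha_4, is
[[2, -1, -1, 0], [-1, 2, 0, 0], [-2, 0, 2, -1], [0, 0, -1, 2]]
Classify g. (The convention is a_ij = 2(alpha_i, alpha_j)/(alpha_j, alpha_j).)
F4

The matrix has rank 4 with 2's on the diagonal. Reading the off-diagonal entries as Dynkin edges (a single edge where a_ij = a_ji = -1; a double or triple edge where a_ij * a_ji = 2 or 3), the diagram is a chain of 4 nodes with a double edge between the middle two (F_4). One simple-root ordering that puts it in standard form is (alpha_4, alpha_3, alpha_1, alpha_2). So the algebra is type F_4.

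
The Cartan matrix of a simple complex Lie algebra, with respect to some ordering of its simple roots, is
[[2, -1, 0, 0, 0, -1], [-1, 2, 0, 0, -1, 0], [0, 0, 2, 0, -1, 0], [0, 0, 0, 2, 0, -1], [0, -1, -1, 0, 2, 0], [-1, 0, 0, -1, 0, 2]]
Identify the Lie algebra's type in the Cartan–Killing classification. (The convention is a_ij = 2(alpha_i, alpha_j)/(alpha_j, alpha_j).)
The matrix has rank 6 with 2's on the diagonal. Reading the off-diagonal entries as Dynkin edges (a single edge where a_ij = a_ji = -1; a double or triple edge where a_ij * a_ji = 2 or 3), the diagram is a chain of 6 nodes with single edges (A_6). One simple-root ordering that puts it in standard form is (alpha_4, alpha_6, alpha_1, alpha_2, alpha_5, alpha_3). So the algebra is type A_6, i.e. sl(7).

A_6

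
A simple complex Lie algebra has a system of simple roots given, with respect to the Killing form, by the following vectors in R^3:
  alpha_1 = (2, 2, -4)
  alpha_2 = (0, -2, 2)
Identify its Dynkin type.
Compute the Cartan integers a_ij = 2(alpha_i, alpha_j)/(alpha_j, alpha_j); the resulting 2x2 Cartan matrix is
[[2, -3], [-1, 2]].
The roots have two lengths (squared-length ratio 3:1); the short ones are alpha_{2}. The associated Dynkin diagram is two nodes joined by a triple edge (G_2), so the type is G_2.

type G_2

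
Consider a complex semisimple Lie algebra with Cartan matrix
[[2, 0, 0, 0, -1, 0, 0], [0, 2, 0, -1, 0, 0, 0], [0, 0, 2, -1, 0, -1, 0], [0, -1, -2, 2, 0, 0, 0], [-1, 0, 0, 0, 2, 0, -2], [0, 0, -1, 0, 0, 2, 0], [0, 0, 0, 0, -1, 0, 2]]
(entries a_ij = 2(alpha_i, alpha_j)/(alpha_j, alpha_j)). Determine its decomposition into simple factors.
The diagram associated to this matrix has two connected components: the simple roots {alpha_1, alpha_5, alpha_7} form a chain of 3 nodes with a double edge at one end; the terminal node there is the unique short simple root (B_3), and {alpha_2, alpha_3, alpha_4, alpha_6} form a chain of 4 nodes with a double edge between the middle two (F_4). A semisimple Lie algebra decomposes uniquely as the direct sum of simple ideals, one per connected component of its Dynkin diagram, so g ≅ B_3 ⊕ F_4 (dimension 21 + 52 = 73).

B_3 (so(7)) ⊕ F_4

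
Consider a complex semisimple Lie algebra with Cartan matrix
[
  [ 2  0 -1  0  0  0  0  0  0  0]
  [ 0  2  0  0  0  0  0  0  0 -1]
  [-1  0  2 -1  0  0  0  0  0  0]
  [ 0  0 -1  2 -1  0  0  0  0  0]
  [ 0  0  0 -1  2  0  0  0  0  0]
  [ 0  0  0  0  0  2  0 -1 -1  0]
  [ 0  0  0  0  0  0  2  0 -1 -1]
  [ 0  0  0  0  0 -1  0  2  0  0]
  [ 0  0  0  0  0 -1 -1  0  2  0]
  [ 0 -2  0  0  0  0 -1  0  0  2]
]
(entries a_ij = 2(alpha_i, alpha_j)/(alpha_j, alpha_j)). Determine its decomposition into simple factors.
The diagram associated to this matrix has two connected components: the simple roots {alpha_1, alpha_3, alpha_4, alpha_5} form a chain of 4 nodes with single edges (A_4), and {alpha_2, alpha_6, alpha_7, alpha_8, alpha_9, alpha_10} form a chain of 6 nodes with a double edge at one end; the terminal node there is the unique short simple root (B_6). A semisimple Lie algebra decomposes uniquely as the direct sum of simple ideals, one per connected component of its Dynkin diagram, so g ≅ A_4 ⊕ B_6 (dimension 24 + 78 = 102).

A_4 (sl(5)) ⊕ B_6 (so(13))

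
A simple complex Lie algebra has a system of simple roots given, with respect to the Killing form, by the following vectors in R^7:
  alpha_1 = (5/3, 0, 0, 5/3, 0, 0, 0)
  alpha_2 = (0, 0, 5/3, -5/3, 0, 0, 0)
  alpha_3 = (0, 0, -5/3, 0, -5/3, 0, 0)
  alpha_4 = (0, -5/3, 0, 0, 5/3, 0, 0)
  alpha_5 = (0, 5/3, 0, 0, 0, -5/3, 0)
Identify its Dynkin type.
Compute the Cartan integers a_ij = 2(alpha_i, alpha_j)/(alpha_j, alpha_j); the resulting 5x5 Cartan matrix is
[[2, -1, 0, 0, 0], [-1, 2, -1, 0, 0], [0, -1, 2, -1, 0], [0, 0, -1, 2, -1], [0, 0, 0, -1, 2]].
All simple roots have the same length, so the diagram is simply laced. The associated Dynkin diagram is a chain of 5 nodes with single edges (A_5), so the type is A_5 (the algebra sl(6)).

type A_5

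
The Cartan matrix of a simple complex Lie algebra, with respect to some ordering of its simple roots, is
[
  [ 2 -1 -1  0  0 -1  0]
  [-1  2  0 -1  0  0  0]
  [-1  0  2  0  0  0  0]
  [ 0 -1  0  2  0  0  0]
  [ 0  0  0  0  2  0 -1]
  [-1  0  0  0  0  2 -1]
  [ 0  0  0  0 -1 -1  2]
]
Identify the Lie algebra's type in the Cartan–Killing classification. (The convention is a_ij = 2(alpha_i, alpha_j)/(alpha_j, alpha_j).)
The matrix has rank 7 with 2's on the diagonal. Reading the off-diagonal entries as Dynkin edges (a single edge where a_ij = a_ji = -1; a double or triple edge where a_ij * a_ji = 2 or 3), the diagram is a chain of 6 nodes with one extra node attached to the third node from one end (E_7). One simple-root ordering that puts it in standard form is (alpha_4, alpha_3, alpha_2, alpha_1, alpha_6, alpha_7, alpha_5). So the algebra is type E_7.

E_7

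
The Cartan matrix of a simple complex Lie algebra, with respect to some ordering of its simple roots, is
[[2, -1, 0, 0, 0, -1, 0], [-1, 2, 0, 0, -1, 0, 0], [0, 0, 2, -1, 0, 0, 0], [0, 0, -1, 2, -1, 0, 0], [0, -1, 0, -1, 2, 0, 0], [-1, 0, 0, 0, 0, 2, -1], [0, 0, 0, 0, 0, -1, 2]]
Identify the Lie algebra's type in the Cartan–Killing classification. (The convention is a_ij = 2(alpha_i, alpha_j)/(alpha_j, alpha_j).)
type A_7

The matrix has rank 7 with 2's on the diagonal. Reading the off-diagonal entries as Dynkin edges (a single edge where a_ij = a_ji = -1; a double or triple edge where a_ij * a_ji = 2 or 3), the diagram is a chain of 7 nodes with single edges (A_7). One simple-root ordering that puts it in standard form is (alpha_3, alpha_4, alpha_5, alpha_2, alpha_1, alpha_6, alpha_7). So the algebra is type A_7, i.e. sl(8).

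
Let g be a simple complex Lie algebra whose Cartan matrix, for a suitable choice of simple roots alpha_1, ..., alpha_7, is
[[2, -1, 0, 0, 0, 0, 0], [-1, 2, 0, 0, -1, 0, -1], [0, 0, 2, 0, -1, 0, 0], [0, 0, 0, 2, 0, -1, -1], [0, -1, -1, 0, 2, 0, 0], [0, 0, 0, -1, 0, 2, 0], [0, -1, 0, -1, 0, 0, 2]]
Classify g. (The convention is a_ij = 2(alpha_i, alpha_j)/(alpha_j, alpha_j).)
The matrix has rank 7 with 2's on the diagonal. Reading the off-diagonal entries as Dynkin edges (a single edge where a_ij = a_ji = -1; a double or triple edge where a_ij * a_ji = 2 or 3), the diagram is a chain of 6 nodes with one extra node attached to the third node from one end (E_7). One simple-root ordering that puts it in standard form is (alpha_3, alpha_1, alpha_5, alpha_2, alpha_7, alpha_4, alpha_6). So the algebra is type E_7.

E7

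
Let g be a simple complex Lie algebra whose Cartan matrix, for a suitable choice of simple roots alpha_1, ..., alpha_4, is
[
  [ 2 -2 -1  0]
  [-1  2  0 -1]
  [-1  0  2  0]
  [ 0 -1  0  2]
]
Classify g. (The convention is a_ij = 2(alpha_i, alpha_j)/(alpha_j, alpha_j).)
The matrix has rank 4 with 2's on the diagonal. Reading the off-diagonal entries as Dynkin edges (a single edge where a_ij = a_ji = -1; a double or triple edge where a_ij * a_ji = 2 or 3), the diagram is a chain of 4 nodes with a double edge between the middle two (F_4). One simple-root ordering that puts it in standard form is (alpha_3, alpha_1, alpha_2, alpha_4). So the algebra is type F_4.

F4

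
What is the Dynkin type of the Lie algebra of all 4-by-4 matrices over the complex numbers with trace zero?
A_3

This is sl(4), which has dimension 4^2 - 1 = 15 and rank 4 - 1 = 3 (a Cartan subalgebra is the diagonal traceless matrices). In the classification of classical Lie algebras, the special linear algebra sl(n+1) has type A_n; here n = 3, so the Dynkin diagram is a chain of 3 nodes with single edges (A_3). Hence the type is A_3.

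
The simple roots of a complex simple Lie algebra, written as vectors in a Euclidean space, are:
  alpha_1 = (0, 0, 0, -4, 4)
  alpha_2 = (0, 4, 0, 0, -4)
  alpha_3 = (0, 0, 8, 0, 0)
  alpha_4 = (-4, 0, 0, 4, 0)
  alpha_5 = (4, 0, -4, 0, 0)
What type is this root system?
Compute the Cartan integers a_ij = 2(alpha_i, alpha_j)/(alpha_j, alpha_j); the resulting 5x5 Cartan matrix is
[[2, -1, 0, -1, 0], [-1, 2, 0, 0, 0], [0, 0, 2, 0, -2], [-1, 0, 0, 2, -1], [0, 0, -1, -1, 2]].
The roots have two lengths (squared-length ratio 2:1); the short ones are alpha_{1,2,4,5}. The associated Dynkin diagram is a chain of 5 nodes with a double edge at one end; the terminal node there is the unique long simple root (C_5), so the type is C_5 (the algebra sp(10)).

C_5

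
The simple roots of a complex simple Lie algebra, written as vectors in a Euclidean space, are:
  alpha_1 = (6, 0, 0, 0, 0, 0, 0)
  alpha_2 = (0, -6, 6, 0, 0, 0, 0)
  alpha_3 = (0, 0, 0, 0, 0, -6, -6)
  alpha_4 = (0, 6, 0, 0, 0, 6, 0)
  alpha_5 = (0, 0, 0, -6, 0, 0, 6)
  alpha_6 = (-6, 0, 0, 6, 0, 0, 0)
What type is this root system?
B_6

Compute the Cartan integers a_ij = 2(alpha_i, alpha_j)/(alpha_j, alpha_j); the resulting 6x6 Cartan matrix is
[[2, 0, 0, 0, 0, -1], [0, 2, 0, -1, 0, 0], [0, 0, 2, -1, -1, 0], [0, -1, -1, 2, 0, 0], [0, 0, -1, 0, 2, -1], [-2, 0, 0, 0, -1, 2]].
The roots have two lengths (squared-length ratio 2:1); the short ones are alpha_{1}. The associated Dynkin diagram is a chain of 6 nodes with a double edge at one end; the terminal node there is the unique short simple root (B_6), so the type is B_6 (the algebra so(13)).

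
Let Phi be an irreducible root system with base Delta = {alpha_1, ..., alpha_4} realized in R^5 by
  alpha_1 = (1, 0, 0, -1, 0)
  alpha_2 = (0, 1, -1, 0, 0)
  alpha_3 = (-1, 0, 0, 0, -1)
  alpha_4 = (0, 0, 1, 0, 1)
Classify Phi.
A_4 (sl(5))

Compute the Cartan integers a_ij = 2(alpha_i, alpha_j)/(alpha_j, alpha_j); the resulting 4x4 Cartan matrix is
[[2, 0, -1, 0], [0, 2, 0, -1], [-1, 0, 2, -1], [0, -1, -1, 2]].
All simple roots have the same length, so the diagram is simply laced. The associated Dynkin diagram is a chain of 4 nodes with single edges (A_4), so the type is A_4 (the algebra sl(5)).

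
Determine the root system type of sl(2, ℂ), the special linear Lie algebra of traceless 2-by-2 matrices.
This is sl(2), which has dimension 2^2 - 1 = 3 and rank 2 - 1 = 1 (a Cartan subalgebra is the diagonal traceless matrices). In the classification of classical Lie algebras, the special linear algebra sl(n+1) has type A_n; here n = 1, so the Dynkin diagram is a chain of 1 nodes with single edges (A_1). Hence the type is A_1.

A1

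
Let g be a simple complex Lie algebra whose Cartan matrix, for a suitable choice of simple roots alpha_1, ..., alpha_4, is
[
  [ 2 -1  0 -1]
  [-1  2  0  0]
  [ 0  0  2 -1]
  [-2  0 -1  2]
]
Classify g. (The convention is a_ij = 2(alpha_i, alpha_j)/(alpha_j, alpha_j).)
F_4

The matrix has rank 4 with 2's on the diagonal. Reading the off-diagonal entries as Dynkin edges (a single edge where a_ij = a_ji = -1; a double or triple edge where a_ij * a_ji = 2 or 3), the diagram is a chain of 4 nodes with a double edge between the middle two (F_4). One simple-root ordering that puts it in standard form is (alpha_3, alpha_4, alpha_1, alpha_2). So the algebra is type F_4.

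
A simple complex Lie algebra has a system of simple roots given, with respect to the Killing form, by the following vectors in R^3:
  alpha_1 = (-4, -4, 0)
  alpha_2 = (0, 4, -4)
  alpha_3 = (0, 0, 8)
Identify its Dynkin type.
C_3 (sp(6))

Compute the Cartan integers a_ij = 2(alpha_i, alpha_j)/(alpha_j, alpha_j); the resulting 3x3 Cartan matrix is
[[2, -1, 0], [-1, 2, -1], [0, -2, 2]].
The roots have two lengths (squared-length ratio 2:1); the short ones are alpha_{1,2}. The associated Dynkin diagram is a chain of 3 nodes with a double edge at one end; the terminal node there is the unique long simple root (C_3), so the type is C_3 (the algebra sp(6)).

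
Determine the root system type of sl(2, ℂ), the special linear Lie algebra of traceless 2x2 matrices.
A_1

This is sl(2), which has dimension 2^2 - 1 = 3 and rank 2 - 1 = 1 (a Cartan subalgebra is the diagonal traceless matrices). In the classification of classical Lie algebras, the special linear algebra sl(n+1) has type A_n; here n = 1, so the Dynkin diagram is a chain of 1 nodes with single edges (A_1). Hence the type is A_1.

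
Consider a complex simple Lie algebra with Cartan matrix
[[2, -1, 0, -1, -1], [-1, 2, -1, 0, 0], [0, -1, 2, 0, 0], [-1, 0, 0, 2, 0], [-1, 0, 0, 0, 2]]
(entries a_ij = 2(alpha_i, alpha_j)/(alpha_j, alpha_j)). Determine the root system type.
D5

The matrix has rank 5 with 2's on the diagonal. Reading the off-diagonal entries as Dynkin edges (a single edge where a_ij = a_ji = -1; a double or triple edge where a_ij * a_ji = 2 or 3), the diagram is a chain of 3 nodes with a fork of two nodes at one end (D_5). One simple-root ordering that puts it in standard form is (alpha_3, alpha_2, alpha_1, alpha_4, alpha_5). So the algebra is type D_5, i.e. so(10).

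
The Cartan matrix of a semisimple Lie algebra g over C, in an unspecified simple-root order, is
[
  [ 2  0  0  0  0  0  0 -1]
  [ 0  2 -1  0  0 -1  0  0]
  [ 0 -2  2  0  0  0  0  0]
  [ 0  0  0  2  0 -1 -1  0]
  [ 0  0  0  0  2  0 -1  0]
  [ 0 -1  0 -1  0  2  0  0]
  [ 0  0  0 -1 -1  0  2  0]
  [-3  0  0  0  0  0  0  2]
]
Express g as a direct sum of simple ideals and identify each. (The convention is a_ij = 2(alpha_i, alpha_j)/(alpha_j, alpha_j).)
type C_6 ⊕ type G_2

The diagram associated to this matrix has two connected components: the simple roots {alpha_2, alpha_3, alpha_4, alpha_5, alpha_6, alpha_7} form a chain of 6 nodes with a double edge at one end; the terminal node there is the unique long simple root (C_6), and {alpha_1, alpha_8} form two nodes joined by a triple edge (G_2). A semisimple Lie algebra decomposes uniquely as the direct sum of simple ideals, one per connected component of its Dynkin diagram, so g ≅ C_6 ⊕ G_2 (dimension 78 + 14 = 92).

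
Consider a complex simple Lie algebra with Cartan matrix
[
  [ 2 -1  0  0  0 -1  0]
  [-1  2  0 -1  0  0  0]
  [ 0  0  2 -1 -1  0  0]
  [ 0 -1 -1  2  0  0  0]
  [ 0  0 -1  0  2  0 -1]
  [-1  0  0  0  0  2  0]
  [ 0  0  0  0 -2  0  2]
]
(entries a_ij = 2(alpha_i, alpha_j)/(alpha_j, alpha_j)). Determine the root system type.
type C_7

The matrix has rank 7 with 2's on the diagonal. Reading the off-diagonal entries as Dynkin edges (a single edge where a_ij = a_ji = -1; a double or triple edge where a_ij * a_ji = 2 or 3), the diagram is a chain of 7 nodes with a double edge at one end; the terminal node there is the unique long simple root (C_7). One simple-root ordering that puts it in standard form is (alpha_6, alpha_1, alpha_2, alpha_4, alpha_3, alpha_5, alpha_7). So the algebra is type C_7, i.e. sp(14).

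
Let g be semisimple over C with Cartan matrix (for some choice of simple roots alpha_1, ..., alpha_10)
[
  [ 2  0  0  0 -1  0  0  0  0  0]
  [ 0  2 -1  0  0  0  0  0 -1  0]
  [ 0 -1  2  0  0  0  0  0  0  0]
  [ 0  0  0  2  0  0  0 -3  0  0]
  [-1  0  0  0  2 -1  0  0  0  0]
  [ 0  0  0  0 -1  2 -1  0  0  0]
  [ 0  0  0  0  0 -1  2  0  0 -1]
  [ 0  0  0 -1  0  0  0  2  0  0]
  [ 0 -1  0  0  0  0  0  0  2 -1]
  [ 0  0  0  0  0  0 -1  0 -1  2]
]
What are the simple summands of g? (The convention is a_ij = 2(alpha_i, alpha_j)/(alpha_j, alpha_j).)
type A_8 ⊕ type G_2

The diagram associated to this matrix has two connected components: the simple roots {alpha_1, alpha_2, alpha_3, alpha_5, alpha_6, alpha_7, alpha_9, alpha_10} form a chain of 8 nodes with single edges (A_8), and {alpha_4, alpha_8} form two nodes joined by a triple edge (G_2). A semisimple Lie algebra decomposes uniquely as the direct sum of simple ideals, one per connected component of its Dynkin diagram, so g ≅ A_8 ⊕ G_2 (dimension 80 + 14 = 94).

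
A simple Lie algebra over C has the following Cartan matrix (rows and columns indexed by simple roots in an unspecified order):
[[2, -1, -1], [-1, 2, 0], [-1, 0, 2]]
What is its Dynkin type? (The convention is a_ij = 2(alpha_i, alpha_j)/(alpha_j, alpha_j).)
The matrix has rank 3 with 2's on the diagonal. Reading the off-diagonal entries as Dynkin edges (a single edge where a_ij = a_ji = -1; a double or triple edge where a_ij * a_ji = 2 or 3), the diagram is a chain of 3 nodes with single edges (A_3). One simple-root ordering that puts it in standard form is (alpha_2, alpha_1, alpha_3). So the algebra is type A_3, i.e. sl(4).

A3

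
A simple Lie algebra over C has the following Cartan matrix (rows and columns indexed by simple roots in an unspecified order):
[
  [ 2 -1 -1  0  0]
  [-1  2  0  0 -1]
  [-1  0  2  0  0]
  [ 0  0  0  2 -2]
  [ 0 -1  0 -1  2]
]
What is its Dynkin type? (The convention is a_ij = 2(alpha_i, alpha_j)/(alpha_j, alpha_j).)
The matrix has rank 5 with 2's on the diagonal. Reading the off-diagonal entries as Dynkin edges (a single edge where a_ij = a_ji = -1; a double or triple edge where a_ij * a_ji = 2 or 3), the diagram is a chain of 5 nodes with a double edge at one end; the terminal node there is the unique long simple root (C_5). One simple-root ordering that puts it in standard form is (alpha_3, alpha_1, alpha_2, alpha_5, alpha_4). So the algebra is type C_5, i.e. sp(10).

C_5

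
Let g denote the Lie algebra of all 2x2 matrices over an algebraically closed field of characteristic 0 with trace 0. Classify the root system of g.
A1

This is sl(2), which has dimension 2^2 - 1 = 3 and rank 2 - 1 = 1 (a Cartan subalgebra is the diagonal traceless matrices). In the classification of classical Lie algebras, the special linear algebra sl(n+1) has type A_n; here n = 1, so the Dynkin diagram is a chain of 1 nodes with single edges (A_1). Hence the type is A_1.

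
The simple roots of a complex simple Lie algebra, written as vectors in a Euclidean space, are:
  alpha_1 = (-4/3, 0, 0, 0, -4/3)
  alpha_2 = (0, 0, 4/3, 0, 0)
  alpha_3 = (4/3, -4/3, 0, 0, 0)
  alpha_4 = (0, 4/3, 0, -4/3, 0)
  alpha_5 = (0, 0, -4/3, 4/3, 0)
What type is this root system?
B5

Compute the Cartan integers a_ij = 2(alpha_i, alpha_j)/(alpha_j, alpha_j); the resulting 5x5 Cartan matrix is
[[2, 0, -1, 0, 0], [0, 2, 0, 0, -1], [-1, 0, 2, -1, 0], [0, 0, -1, 2, -1], [0, -2, 0, -1, 2]].
The roots have two lengths (squared-length ratio 2:1); the short ones are alpha_{2}. The associated Dynkin diagram is a chain of 5 nodes with a double edge at one end; the terminal node there is the unique short simple root (B_5), so the type is B_5 (the algebra so(11)).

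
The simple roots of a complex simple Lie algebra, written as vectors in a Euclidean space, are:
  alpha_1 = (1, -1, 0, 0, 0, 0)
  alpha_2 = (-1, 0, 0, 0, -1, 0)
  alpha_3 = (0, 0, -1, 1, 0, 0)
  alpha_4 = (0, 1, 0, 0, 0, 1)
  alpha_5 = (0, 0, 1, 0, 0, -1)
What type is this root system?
A5

Compute the Cartan integers a_ij = 2(alpha_i, alpha_j)/(alpha_j, alpha_j); the resulting 5x5 Cartan matrix is
[[2, -1, 0, -1, 0], [-1, 2, 0, 0, 0], [0, 0, 2, 0, -1], [-1, 0, 0, 2, -1], [0, 0, -1, -1, 2]].
All simple roots have the same length, so the diagram is simply laced. The associated Dynkin diagram is a chain of 5 nodes with single edges (A_5), so the type is A_5 (the algebra sl(6)).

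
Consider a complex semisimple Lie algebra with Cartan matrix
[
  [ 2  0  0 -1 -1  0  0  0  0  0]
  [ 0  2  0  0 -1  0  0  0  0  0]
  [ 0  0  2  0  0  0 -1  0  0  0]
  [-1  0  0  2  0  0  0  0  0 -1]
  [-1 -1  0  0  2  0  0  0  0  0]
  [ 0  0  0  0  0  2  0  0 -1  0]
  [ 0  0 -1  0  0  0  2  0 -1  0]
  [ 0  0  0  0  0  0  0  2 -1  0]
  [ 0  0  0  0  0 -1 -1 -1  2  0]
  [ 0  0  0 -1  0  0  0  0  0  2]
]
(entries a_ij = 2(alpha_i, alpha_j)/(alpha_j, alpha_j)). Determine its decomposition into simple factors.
The diagram associated to this matrix has two connected components: the simple roots {alpha_1, alpha_2, alpha_4, alpha_5, alpha_10} form a chain of 5 nodes with single edges (A_5), and {alpha_3, alpha_6, alpha_7, alpha_8, alpha_9} form a chain of 3 nodes with a fork of two nodes at one end (D_5). A semisimple Lie algebra decomposes uniquely as the direct sum of simple ideals, one per connected component of its Dynkin diagram, so g ≅ A_5 ⊕ D_5 (dimension 35 + 45 = 80).

A_5 + D_5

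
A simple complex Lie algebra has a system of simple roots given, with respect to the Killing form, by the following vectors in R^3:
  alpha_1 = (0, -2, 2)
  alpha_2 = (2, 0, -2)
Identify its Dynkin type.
Compute the Cartan integers a_ij = 2(alpha_i, alpha_j)/(alpha_j, alpha_j); the resulting 2x2 Cartan matrix is
[[2, -1], [-1, 2]].
All simple roots have the same length, so the diagram is simply laced. The associated Dynkin diagram is a chain of 2 nodes with single edges (A_2), so the type is A_2 (the algebra sl(3)).

type A_2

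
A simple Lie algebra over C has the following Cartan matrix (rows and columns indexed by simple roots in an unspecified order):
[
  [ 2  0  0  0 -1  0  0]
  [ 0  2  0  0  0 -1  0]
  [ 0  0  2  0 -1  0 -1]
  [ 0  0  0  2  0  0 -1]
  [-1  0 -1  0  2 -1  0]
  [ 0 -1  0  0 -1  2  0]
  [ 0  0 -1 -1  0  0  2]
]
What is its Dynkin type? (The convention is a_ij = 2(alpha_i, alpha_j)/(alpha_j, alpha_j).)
The matrix has rank 7 with 2's on the diagonal. Reading the off-diagonal entries as Dynkin edges (a single edge where a_ij = a_ji = -1; a double or triple edge where a_ij * a_ji = 2 or 3), the diagram is a chain of 6 nodes with one extra node attached to the third node from one end (E_7). One simple-root ordering that puts it in standard form is (alpha_2, alpha_1, alpha_6, alpha_5, alpha_3, alpha_7, alpha_4). So the algebra is type E_7.

E_7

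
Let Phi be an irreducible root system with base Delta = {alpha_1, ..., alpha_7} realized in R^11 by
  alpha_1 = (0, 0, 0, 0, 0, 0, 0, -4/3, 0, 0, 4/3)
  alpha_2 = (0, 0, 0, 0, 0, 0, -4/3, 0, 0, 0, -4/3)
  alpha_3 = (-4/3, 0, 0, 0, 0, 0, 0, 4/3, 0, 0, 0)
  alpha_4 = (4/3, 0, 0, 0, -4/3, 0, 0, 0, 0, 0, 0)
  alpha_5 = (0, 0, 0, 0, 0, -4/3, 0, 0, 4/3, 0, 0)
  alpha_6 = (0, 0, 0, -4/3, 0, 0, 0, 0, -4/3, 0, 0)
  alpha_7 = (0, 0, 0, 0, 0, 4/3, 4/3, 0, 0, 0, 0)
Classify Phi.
Compute the Cartan integers a_ij = 2(alpha_i, alpha_j)/(alpha_j, alpha_j); the resulting 7x7 Cartan matrix is
[[2, -1, -1, 0, 0, 0, 0], [-1, 2, 0, 0, 0, 0, -1], [-1, 0, 2, -1, 0, 0, 0], [0, 0, -1, 2, 0, 0, 0], [0, 0, 0, 0, 2, -1, -1], [0, 0, 0, 0, -1, 2, 0], [0, -1, 0, 0, -1, 0, 2]].
All simple roots have the same length, so the diagram is simply laced. The associated Dynkin diagram is a chain of 7 nodes with single edges (A_7), so the type is A_7 (the algebra sl(8)).

A_7 (sl(8))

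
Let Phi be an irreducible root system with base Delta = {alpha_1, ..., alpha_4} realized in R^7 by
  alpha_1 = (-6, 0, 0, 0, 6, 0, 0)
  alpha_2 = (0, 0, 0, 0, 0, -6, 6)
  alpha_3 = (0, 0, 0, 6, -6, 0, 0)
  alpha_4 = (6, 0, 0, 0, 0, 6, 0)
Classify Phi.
type A_4

Compute the Cartan integers a_ij = 2(alpha_i, alpha_j)/(alpha_j, alpha_j); the resulting 4x4 Cartan matrix is
[[2, 0, -1, -1], [0, 2, 0, -1], [-1, 0, 2, 0], [-1, -1, 0, 2]].
All simple roots have the same length, so the diagram is simply laced. The associated Dynkin diagram is a chain of 4 nodes with single edges (A_4), so the type is A_4 (the algebra sl(5)).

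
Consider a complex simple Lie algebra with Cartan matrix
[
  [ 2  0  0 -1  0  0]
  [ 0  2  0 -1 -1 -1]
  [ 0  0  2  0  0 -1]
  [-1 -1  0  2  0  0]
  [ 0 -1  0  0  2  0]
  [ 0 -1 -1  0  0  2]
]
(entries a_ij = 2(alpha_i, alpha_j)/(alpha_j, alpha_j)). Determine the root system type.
type E_6

The matrix has rank 6 with 2's on the diagonal. Reading the off-diagonal entries as Dynkin edges (a single edge where a_ij = a_ji = -1; a double or triple edge where a_ij * a_ji = 2 or 3), the diagram is a chain of 5 nodes with one extra node attached to the third node from one end (E_6). One simple-root ordering that puts it in standard form is (alpha_3, alpha_5, alpha_6, alpha_2, alpha_4, alpha_1). So the algebra is type E_6.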